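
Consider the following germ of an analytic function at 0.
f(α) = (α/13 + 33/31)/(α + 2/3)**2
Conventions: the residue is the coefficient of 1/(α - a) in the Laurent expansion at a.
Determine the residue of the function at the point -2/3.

The residue is 1/13.

At the order-2 pole -2/3 set g(α) = (α - (-2/3))^2*f(α) = α/13 + 33/31.
Order-2 pole: residue = g'(a); g'(-2/3) = 1/13, so the residue is 1/13.


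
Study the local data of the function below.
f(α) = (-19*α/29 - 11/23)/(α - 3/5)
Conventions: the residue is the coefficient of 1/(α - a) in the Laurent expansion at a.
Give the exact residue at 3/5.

At the order-1 pole 3/5 set g(α) = (α - (3/5))*f(α) = -19*α/29 - 11/23.
Simple pole: residue = g(a) at a = 3/5, which is -2906/3335.

The residue is -2906/3335.


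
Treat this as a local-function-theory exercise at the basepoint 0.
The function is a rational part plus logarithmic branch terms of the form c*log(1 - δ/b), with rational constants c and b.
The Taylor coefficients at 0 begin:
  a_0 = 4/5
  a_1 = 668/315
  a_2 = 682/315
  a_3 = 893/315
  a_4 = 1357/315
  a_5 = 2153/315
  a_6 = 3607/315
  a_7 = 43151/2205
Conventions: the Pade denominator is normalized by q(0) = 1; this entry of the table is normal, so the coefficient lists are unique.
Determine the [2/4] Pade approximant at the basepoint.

Taylor coefficients needed (read off): a_0 = 4/5, a_1 = 668/315, a_2 = 682/315, a_3 = 893/315, a_4 = 1357/315, a_5 = 2153/315, a_6 = 3607/315.
Write the denominator as Q(δ) = 1 + q1*δ + q2*δ^2 + q3*δ^3 + q4*δ^4. Requiring Q*f - P = O(δ^7) with deg P <= 2 kills the coefficients of δ^3..δ^6 in Q*f:
  δ^3: a_3 + q1*a_2 + q2*a_1 + q3*a_0 = 0, i.e. 893/315 + (682/315)*q1 + (668/315)*q2 + (4/5)*q3 = 0.
  δ^4: a_4 + q1*a_3 + q2*a_2 + q3*a_1 + q4*a_0 = 0, i.e. 1357/315 + (893/315)*q1 + (682/315)*q2 + (668/315)*q3 + (4/5)*q4 = 0.
  δ^5: a_5 + q1*a_4 + q2*a_3 + q3*a_2 + q4*a_1 = 0, i.e. 2153/315 + (1357/315)*q1 + (893/315)*q2 + (682/315)*q3 + (668/315)*q4 = 0.
  δ^6: a_6 + q1*a_5 + q2*a_4 + q3*a_3 + q4*a_2 = 0, i.e. 3607/315 + (2153/315)*q1 + (1357/315)*q2 + (893/315)*q3 + (682/315)*q4 = 0.
Solving this linear system: q1 = -22394523/8623312, q2 = 57191809/43116560, q3 = -2713437/86233120, q4 = 10742373/34493248.
The numerator is Q*f truncated at degree 2: P0 = a_0 = 4/5; P1 = a_1 + q1*a_0 = 5847631/135817164; P2 = a_2 + q1*a_1 + q2*a_0 = -3872484629/1697714550.

The Pade approximant has numerator coefficients [4/5, 5847631/135817164, -3872484629/1697714550]; denominator coefficients [1, -22394523/8623312, 57191809/43116560, -2713437/86233120, 10742373/34493248].


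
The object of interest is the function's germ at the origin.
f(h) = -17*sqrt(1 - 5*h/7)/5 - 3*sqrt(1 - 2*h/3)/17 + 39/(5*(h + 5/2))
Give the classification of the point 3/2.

The point is an algebraic (square-root) branch point.

The term (-3/17)*sqrt(1 - h/(3/2)) has argument 1 - 3/2/(3/2) = 0 at 3/2: a square-root (algebraic, two-sheeted) branch point; the remaining terms are analytic or single-valued there.


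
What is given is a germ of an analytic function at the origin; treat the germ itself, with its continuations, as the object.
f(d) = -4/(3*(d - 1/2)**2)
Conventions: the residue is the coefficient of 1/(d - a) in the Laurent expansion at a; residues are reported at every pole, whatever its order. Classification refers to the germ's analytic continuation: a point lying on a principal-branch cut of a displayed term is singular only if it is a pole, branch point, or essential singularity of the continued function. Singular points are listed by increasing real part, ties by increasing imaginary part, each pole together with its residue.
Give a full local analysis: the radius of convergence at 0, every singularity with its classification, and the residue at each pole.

Denominator factor (d - 1/2)^2: pole of order 2 at 1/2, modulus 1/2.
The radius of convergence is the smallest modulus among the singular points: 1/2.
At the order-2 pole 1/2 set g(d) = (d - (1/2))^2*f(d) = -4/3.
Order-2 pole: residue = g'(a); g'(1/2) = 0, so the residue is 0.

Radius of convergence at 0: 1/2.
At 1/2: a pole of order 2; residue 0.


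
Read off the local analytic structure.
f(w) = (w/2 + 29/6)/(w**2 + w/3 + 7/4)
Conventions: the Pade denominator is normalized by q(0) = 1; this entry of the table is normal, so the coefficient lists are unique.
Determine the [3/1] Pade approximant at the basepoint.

The Pade approximant has numerator coefficients [58/21, -55814/10435, -11352/10435, 34056/10435]; denominator coefficients [1, -405308/219135].

Taylor coefficients needed (expand at 0): a_0 = 58/21, a_1 = -106/441, a_2 = -14192/9261, a_3 = 83480/194481, a_4 = 3242464/4084101.
Write the denominator as Q(w) = 1 + q1*w. Requiring Q*f - P = O(w^5) with deg P <= 3 kills the coefficients of w^4..w^4 in Q*f:
  w^4: a_4 + q1*a_3 = 0, i.e. 3242464/4084101 + (83480/194481)*q1 = 0.
Solving this linear system: q1 = -405308/219135.
The numerator is Q*f truncated at degree 3: P0 = a_0 = 58/21; P1 = a_1 + q1*a_0 = -55814/10435; P2 = a_2 + q1*a_1 = -11352/10435; P3 = a_3 + q1*a_2 = 34056/10435.


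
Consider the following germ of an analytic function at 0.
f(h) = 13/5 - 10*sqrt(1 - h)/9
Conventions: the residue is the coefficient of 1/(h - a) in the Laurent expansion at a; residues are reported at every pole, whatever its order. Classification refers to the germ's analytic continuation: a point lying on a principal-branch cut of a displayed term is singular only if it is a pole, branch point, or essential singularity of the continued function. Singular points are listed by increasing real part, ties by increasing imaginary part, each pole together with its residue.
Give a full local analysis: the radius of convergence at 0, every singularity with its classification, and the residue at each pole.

Radius of convergence at 0: 1.
At 1: an algebraic (square-root) branch point.

Branch term (-10/9)*sqrt(1 - h/(1)): its argument vanishes at h = 1, a square-root branch point, modulus 1.
The radius of convergence is the smallest modulus among the singular points: 1.


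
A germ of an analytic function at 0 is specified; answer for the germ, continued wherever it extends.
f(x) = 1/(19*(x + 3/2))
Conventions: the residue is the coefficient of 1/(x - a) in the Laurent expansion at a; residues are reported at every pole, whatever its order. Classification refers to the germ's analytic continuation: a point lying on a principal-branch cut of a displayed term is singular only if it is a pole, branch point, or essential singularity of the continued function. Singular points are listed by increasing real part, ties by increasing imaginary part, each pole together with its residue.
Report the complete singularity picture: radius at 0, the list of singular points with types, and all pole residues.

Radius of convergence at 0: 3/2.
At -3/2: a pole of order 1; residue 1/19.

Denominator factor (x + 3/2): pole of order 1 at -3/2, modulus 3/2.
The radius of convergence is the smallest modulus among the singular points: 3/2.
At the order-1 pole -3/2 set g(x) = (x - (-3/2))*f(x) = 1/19.
Simple pole: residue = g(a) at a = -3/2, which is 1/19.


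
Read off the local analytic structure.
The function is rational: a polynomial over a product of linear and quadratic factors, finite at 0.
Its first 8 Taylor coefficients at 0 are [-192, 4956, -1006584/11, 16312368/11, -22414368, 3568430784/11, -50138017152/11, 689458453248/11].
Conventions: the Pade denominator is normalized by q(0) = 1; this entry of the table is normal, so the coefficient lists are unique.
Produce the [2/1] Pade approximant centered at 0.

The Pade approximant has numerator coefficients [-192, 77360652/41941, -5163595632/461351]; denominator coefficients [1, 679682/41941].

Taylor coefficients needed (read off): a_0 = -192, a_1 = 4956, a_2 = -1006584/11, a_3 = 16312368/11.
Write the denominator as Q(ψ) = 1 + q1*ψ. Requiring Q*f - P = O(ψ^4) with deg P <= 2 kills the coefficients of ψ^3..ψ^3 in Q*f:
  ψ^3: a_3 + q1*a_2 = 0, i.e. 16312368/11 + (-1006584/11)*q1 = 0.
Solving this linear system: q1 = 679682/41941.
The numerator is Q*f truncated at degree 2: P0 = a_0 = -192; P1 = a_1 + q1*a_0 = 77360652/41941; P2 = a_2 + q1*a_1 = -5163595632/461351.


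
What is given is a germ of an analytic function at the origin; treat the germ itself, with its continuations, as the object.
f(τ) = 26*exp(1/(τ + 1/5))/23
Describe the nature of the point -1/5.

The exponent 1/(τ - (-1/5)) has a pole at -1/5, so exp(1/(τ - (-1/5))) takes every nonzero value near it: an essential singularity (not a pole of any order).

The point is an essential singularity.


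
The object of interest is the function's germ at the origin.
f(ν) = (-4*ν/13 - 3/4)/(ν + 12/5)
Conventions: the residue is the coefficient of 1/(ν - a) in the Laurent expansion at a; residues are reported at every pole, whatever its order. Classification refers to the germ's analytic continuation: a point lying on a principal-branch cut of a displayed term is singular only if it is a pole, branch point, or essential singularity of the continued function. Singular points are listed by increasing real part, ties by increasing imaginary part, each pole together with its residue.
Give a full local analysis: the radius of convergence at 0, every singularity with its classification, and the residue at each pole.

Denominator factor (ν + 12/5): pole of order 1 at -12/5, modulus 12/5.
The radius of convergence is the smallest modulus among the singular points: 12/5.
At the order-1 pole -12/5 set g(ν) = (ν - (-12/5))*f(ν) = -4*ν/13 - 3/4.
Simple pole: residue = g(a) at a = -12/5, which is -3/260.

Radius of convergence at 0: 12/5.
At -12/5: a pole of order 1; residue -3/260.


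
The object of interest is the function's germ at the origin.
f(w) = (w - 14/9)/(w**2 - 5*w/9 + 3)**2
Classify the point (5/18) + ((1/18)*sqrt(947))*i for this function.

The point is a pole of order 2.

The denominator factor w**2 - 5*w/9 + 3 vanishes at (5/18) + ((1/18)*sqrt(947))*i and appears to the power 2; the numerator there equals (-23/18) + ((1/18)*sqrt(947))*i, nonzero, and no other factor vanishes.
Hence a pole whose order is the multiplicity, 2.


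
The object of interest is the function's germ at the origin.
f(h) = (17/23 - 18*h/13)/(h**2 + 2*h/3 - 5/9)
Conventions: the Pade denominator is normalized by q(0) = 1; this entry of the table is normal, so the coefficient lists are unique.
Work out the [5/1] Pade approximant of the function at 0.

The Pade approximant has numerator coefficients [-153/115, 13286853/2936180, -2762613/734045, 10655793/2936180, -3551931/1468090, 10655793/2936180]; denominator coefficients [1, -26789/9820].


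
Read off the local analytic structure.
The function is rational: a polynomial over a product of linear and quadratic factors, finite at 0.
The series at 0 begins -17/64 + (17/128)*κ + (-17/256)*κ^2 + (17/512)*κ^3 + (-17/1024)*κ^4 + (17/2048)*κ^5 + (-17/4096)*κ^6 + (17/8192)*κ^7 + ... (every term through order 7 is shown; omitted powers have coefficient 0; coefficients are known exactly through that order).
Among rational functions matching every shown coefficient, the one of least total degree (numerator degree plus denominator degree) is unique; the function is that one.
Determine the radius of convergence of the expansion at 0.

The radius of convergence is 2.

No rational of total degree below 1 reproduces all 8 coefficients; solving the [0/1] Pade equations on them gives f(κ) = -17/(32*(κ + 2)), whose expansion matches every shown term.
Denominator factor (κ + 2): pole of order 1 at -2, modulus 2.
The radius of convergence is the smallest modulus among the singular points: 2.


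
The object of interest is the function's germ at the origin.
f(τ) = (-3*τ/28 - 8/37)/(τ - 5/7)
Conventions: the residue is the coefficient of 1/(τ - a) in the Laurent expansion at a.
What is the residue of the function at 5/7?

The residue is -2123/7252.

At the order-1 pole 5/7 set g(τ) = (τ - (5/7))*f(τ) = -3*τ/28 - 8/37.
Simple pole: residue = g(a) at a = 5/7, which is -2123/7252.


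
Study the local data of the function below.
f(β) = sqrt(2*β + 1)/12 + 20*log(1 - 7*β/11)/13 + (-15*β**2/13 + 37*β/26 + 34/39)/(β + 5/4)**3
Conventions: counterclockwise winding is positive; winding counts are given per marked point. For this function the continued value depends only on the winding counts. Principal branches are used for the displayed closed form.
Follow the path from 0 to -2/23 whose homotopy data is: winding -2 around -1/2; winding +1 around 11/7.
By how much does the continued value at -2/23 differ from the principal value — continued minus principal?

The rational part is single-valued and drops out of the difference; each branch term changes only by its own monodromy.
(20/13)*log(1 - β/(11/7)): each positive loop around 11/7 adds 2*pi*i to the log, so winding +1 contributes (20/13)*(1)*2*pi*i = (40/13)*pi*i.
(1/12)*sqrt(1 - β/(-1/2)): winding -2 is even, the square root returns to the same sheet, contribution 0.
Summing the contributions at β = -2/23 gives (40/13)*pi*i.

Continued minus principal equals (40/13)*pi*i.


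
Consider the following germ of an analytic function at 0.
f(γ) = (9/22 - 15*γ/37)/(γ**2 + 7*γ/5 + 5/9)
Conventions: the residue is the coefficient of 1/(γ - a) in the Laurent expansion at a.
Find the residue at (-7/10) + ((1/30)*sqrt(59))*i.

The factor γ**2 + 7*γ/5 + 5/9 splits as (γ - a)(γ - a') with a = (-7/10) + ((1/30)*sqrt(59))*i, a' = (-7/10) - ((1/30)*sqrt(59))*i. At the order-1 pole a set g(γ) = (γ - a)*f(γ) = [9/22 - 15*γ/37] / (γ - a').
Simple pole: residue = g(a) at a = (-7/10) + ((1/30)*sqrt(59))*i, which is (-15/74) - ((4230/24013)*sqrt(59))*i.

The residue is (-15/74) - ((4230/24013)*sqrt(59))*i.


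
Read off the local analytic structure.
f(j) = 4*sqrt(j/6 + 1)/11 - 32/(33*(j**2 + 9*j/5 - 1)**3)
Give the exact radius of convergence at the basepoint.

Denominator factor (j**2 + 9*j/5 - 1)^3: discriminant 181/25, real irrational roots -9/10 + (1/10)*sqrt(181) and -9/10 - (1/10)*sqrt(181); poles of order 3, moduli -9/10 + (1/10)*sqrt(181) and 9/10 + (1/10)*sqrt(181).
Branch term (4/11)*sqrt(1 - j/(-6)): its argument vanishes at j = -6, a square-root branch point, modulus 6.
The radius of convergence is the smallest modulus among the singular points: -9/10 + (1/10)*sqrt(181).

The radius of convergence is -9/10 + (1/10)*sqrt(181).


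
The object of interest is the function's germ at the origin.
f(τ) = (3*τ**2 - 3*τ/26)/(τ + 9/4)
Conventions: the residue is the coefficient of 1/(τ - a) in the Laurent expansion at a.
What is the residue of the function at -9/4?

The residue is 3213/208.

At the order-1 pole -9/4 set g(τ) = (τ - (-9/4))*f(τ) = 3*τ**2 - 3*τ/26.
Simple pole: residue = g(a) at a = -9/4, which is 3213/208.


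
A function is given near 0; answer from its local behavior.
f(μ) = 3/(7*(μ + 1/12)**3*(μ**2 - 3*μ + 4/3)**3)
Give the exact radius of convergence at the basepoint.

The radius of convergence is 1/12.

Denominator factor (μ**2 - 3*μ + 4/3)^3: discriminant 11/3, real irrational roots 3/2 + (1/6)*sqrt(33) and 3/2 - (1/6)*sqrt(33); poles of order 3, moduli 3/2 + (1/6)*sqrt(33) and 3/2 - (1/6)*sqrt(33).
Denominator factor (μ + 1/12)^3: pole of order 3 at -1/12, modulus 1/12.
The radius of convergence is the smallest modulus among the singular points: 1/12.


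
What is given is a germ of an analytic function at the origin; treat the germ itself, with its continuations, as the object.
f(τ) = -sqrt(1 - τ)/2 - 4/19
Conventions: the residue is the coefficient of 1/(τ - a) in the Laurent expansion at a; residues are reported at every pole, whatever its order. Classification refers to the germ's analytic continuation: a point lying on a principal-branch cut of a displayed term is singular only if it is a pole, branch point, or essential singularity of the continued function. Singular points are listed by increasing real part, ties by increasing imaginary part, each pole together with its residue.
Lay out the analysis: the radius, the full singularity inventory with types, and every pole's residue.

Radius of convergence at 0: 1.
At 1: an algebraic (square-root) branch point.

Branch term (-1/2)*sqrt(1 - τ/(1)): its argument vanishes at τ = 1, a square-root branch point, modulus 1.
The radius of convergence is the smallest modulus among the singular points: 1.


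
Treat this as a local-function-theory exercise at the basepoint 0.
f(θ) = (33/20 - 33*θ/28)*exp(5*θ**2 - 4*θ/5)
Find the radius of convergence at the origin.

The radius of convergence is infinite.

The factor exp(5*θ**2 - 4*θ/5) is entire and contributes no finite singular point.
The polynomial part has no poles.
No finite singular points: the Taylor series at 0 converges everywhere.


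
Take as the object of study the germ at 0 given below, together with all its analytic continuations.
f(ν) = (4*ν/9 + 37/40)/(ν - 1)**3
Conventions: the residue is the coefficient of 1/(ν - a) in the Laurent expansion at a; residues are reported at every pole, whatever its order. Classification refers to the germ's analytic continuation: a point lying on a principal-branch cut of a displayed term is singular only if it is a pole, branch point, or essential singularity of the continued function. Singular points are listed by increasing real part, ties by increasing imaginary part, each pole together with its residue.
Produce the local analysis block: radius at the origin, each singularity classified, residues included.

Denominator factor (ν - 1)^3: pole of order 3 at 1, modulus 1.
The radius of convergence is the smallest modulus among the singular points: 1.
At the order-3 pole 1 set g(ν) = (ν - (1))^3*f(ν) = 4*ν/9 + 37/40.
Order-3 pole: residue = g''(a)/2; g''(1) = 0, so the residue is 0.

Radius of convergence at 0: 1.
At 1: a pole of order 3; residue 0.


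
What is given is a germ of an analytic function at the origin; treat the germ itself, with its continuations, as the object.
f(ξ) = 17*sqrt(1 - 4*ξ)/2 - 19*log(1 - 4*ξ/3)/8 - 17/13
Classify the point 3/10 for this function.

There is no denominator, hence no pole anywhere.
Branch term log(1 - ξ/(3/4)): argument at 3/10 is 3/5, nonzero, so 3/10 is not its branch point (a point on a principal cut is still regular for the continued germ).
Branch term sqrt(1 - ξ/(1/4)): argument at 3/10 is -1/5, nonzero, so 3/10 is not its branch point (a point on a principal cut is still regular for the continued germ).
So the germ continues analytically to 3/10.

The point is a regular point.


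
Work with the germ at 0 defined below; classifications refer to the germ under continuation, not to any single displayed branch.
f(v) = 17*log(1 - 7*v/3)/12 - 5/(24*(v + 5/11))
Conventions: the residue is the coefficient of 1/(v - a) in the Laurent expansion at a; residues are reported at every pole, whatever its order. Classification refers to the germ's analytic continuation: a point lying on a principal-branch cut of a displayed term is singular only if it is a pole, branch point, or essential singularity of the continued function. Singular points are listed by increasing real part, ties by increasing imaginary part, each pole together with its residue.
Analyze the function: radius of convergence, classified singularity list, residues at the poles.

Denominator factor (v + 5/11): pole of order 1 at -5/11, modulus 5/11.
Branch term (17/12)*log(1 - v/(3/7)): its argument vanishes at v = 3/7, a logarithmic branch point, modulus 3/7.
The radius of convergence is the smallest modulus among the singular points: 3/7.
The branch term is analytic at -5/11 and contributes nothing to the residue; only the rational part matters.
At the order-1 pole -5/11 set g(v) = (v - (-5/11))*(rational part) = -5/24.
Simple pole: residue = g(a) at a = -5/11, which is -5/24.
List the singular points by increasing real part (a conjugate pair: the negative imaginary part first).

Radius of convergence at 0: 3/7.
At -5/11: a pole of order 1; residue -5/24.
At 3/7: a logarithmic branch point.


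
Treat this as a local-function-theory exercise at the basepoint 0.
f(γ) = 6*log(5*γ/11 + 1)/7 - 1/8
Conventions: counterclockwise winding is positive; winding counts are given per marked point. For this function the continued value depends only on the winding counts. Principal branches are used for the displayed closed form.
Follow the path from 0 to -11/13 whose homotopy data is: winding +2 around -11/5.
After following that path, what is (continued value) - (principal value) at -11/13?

The rational part is single-valued and drops out of the difference; each branch term changes only by its own monodromy.
(6/7)*log(1 - γ/(-11/5)): each positive loop around -11/5 adds 2*pi*i to the log, so winding +2 contributes (6/7)*(2)*2*pi*i = (24/7)*pi*i.
Summing the contributions at γ = -11/13 gives (24/7)*pi*i.

Continued minus principal equals (24/7)*pi*i.


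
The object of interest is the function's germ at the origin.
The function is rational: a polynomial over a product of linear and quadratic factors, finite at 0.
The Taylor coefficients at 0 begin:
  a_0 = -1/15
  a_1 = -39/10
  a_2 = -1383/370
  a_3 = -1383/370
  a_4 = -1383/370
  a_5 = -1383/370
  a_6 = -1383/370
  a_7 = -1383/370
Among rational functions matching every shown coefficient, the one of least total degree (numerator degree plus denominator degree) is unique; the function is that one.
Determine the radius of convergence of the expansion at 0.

The radius of convergence is 1.

No rational of total degree below 3 reproduces all 8 coefficients; solving the [2/1] Pade equations on them gives f(β) = (-6*β**2/37 + 23*β/6 + 1/15)/(β - 1), whose expansion matches every shown term.
Denominator factor (β - 1): pole of order 1 at 1, modulus 1.
The radius of convergence is the smallest modulus among the singular points: 1.


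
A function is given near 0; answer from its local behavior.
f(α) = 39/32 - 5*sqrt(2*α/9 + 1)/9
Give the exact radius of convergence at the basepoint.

The radius of convergence is 9/2.

Branch term (-5/9)*sqrt(1 - α/(-9/2)): its argument vanishes at α = -9/2, a square-root branch point, modulus 9/2.
The radius of convergence is the smallest modulus among the singular points: 9/2.


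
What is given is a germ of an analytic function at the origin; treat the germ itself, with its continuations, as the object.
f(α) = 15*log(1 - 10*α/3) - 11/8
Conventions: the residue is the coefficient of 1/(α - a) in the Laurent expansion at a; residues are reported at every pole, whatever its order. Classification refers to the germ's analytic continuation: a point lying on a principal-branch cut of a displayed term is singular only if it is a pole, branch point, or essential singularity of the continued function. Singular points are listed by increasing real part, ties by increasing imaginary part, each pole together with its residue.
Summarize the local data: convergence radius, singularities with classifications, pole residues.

Branch term (15)*log(1 - α/(3/10)): its argument vanishes at α = 3/10, a logarithmic branch point, modulus 3/10.
The radius of convergence is the smallest modulus among the singular points: 3/10.

Radius of convergence at 0: 3/10.
At 3/10: a logarithmic branch point.


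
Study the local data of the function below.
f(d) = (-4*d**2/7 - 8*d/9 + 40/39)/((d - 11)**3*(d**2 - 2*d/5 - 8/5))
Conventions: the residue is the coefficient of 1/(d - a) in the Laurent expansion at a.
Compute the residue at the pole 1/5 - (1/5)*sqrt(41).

The residue is 15422572/31139915625 - (988168/31139915625)*sqrt(41).

The factor d**2 - 2*d/5 - 8/5 splits as (d - a)(d - a') with a = 1/5 - (1/5)*sqrt(41), a' = 1/5 + (1/5)*sqrt(41). At the order-1 pole a set g(d) = (d - a)*f(d) = [(-4*d**2/7 - 8*d/9 + 40/39)/(d - 11)**3] / (d - a').
Simple pole: residue = g(a) at a = 1/5 - (1/5)*sqrt(41), which is 15422572/31139915625 - (988168/31139915625)*sqrt(41).


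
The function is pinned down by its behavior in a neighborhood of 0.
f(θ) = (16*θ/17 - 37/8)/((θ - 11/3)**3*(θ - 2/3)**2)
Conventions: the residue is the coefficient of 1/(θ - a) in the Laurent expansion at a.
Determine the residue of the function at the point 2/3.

At the order-2 pole 2/3 set g(θ) = (θ - (2/3))^2*f(θ) = (16*θ/17 - 37/8)/(θ - 11/3)**3.
Order-2 pole: residue = g'(a); g'(2/3) = 1247/11016, so the residue is 1247/11016.

The residue is 1247/11016.


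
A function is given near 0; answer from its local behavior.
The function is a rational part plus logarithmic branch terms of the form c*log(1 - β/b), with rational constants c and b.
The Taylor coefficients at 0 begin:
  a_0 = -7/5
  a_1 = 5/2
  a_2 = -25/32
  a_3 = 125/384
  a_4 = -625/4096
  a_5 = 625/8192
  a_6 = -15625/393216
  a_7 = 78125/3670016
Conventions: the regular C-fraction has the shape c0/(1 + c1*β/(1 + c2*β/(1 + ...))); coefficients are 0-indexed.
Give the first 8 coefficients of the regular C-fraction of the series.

Taylor coefficients (read off): a_0 = -7/5, a_1 = 5/2, a_2 = -25/32, a_3 = 125/384, a_4 = -625/4096, a_5 = 625/8192, a_6 = -15625/393216, a_7 = 78125/3670016.
c0 = a_0 = -7/5. Peel one level at a time: if S = 1 + c*β/S' with S'(0) = 1, then c is the β-coefficient of S and S' = c*β/(S - 1).
S_1 = c0/f = 1 + (25/14)*β + (4125/1568)*β^2 + ...; c1 = 25/14.
S_2 = c1*β/(S_1 - 1) = 1 + (-165/112)*β + (-25/768)*β^2 + ...; c2 = -165/112.
S_3 = c2*β/(S_2 - 1) = 1 + (-35/1584)*β + (9275/1254528)*β^2 + ...; c3 = -35/1584.
S_4 = c3*β/(S_3 - 1) = 1 + (265/792)*β + (-5/192)*β^2 + ...; c4 = 265/792.
S_5 = c4*β/(S_4 - 1) = 1 + (33/424)*β + (-6567/359552)*β^2 + ...; c5 = 33/424.
S_6 = c5*β/(S_5 - 1) = 1 + (199/848)*β + (-45/1792)*β^2 + ...; c6 = 199/848.
S_7 = c6*β/(S_6 - 1) = 1 + (2385/22288)*β + ...; c7 = 2385/22288.

The regular C-fraction coefficients are [-7/5, 25/14, -165/112, -35/1584, 265/792, 33/424, 199/848, 2385/22288].


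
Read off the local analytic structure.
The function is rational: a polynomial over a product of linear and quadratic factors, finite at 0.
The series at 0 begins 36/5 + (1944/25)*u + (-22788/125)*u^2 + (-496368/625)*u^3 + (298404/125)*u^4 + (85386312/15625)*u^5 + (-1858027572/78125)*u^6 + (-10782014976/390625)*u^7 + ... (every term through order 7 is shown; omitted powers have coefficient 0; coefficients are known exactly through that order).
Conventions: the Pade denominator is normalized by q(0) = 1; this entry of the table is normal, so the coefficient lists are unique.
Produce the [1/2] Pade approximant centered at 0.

Taylor coefficients needed (read off): a_0 = 36/5, a_1 = 1944/25, a_2 = -22788/125, a_3 = -496368/625.
Write the denominator as Q(u) = 1 + q1*u + q2*u^2. Requiring Q*f - P = O(u^4) with deg P <= 1 kills the coefficients of u^2..u^3 in Q*f:
  u^2: a_2 + q1*a_1 + q2*a_0 = 0, i.e. -22788/125 + (1944/25)*q1 + (36/5)*q2 = 0.
  u^3: a_3 + q1*a_2 + q2*a_1 = 0, i.e. -496368/625 + (-22788/125)*q1 + (1944/25)*q2 = 0.
Solving this linear system: q1 = 6798/5915, q2 = 381747/29575.
The numerator is Q*f truncated at degree 1: P0 = a_0 = 36/5; P1 = a_1 + q1*a_0 = 508896/5915.

The Pade approximant has numerator coefficients [36/5, 508896/5915]; denominator coefficients [1, 6798/5915, 381747/29575].


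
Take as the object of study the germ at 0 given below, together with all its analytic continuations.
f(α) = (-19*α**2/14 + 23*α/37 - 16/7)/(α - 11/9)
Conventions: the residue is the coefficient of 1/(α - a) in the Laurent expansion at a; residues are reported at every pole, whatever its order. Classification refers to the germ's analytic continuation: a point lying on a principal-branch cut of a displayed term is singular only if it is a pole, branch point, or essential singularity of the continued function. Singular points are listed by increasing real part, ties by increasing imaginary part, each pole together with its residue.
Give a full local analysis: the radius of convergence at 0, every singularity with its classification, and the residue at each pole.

Radius of convergence at 0: 11/9.
At 11/9: a pole of order 1; residue -149089/41958.

Denominator factor (α - 11/9): pole of order 1 at 11/9, modulus 11/9.
The radius of convergence is the smallest modulus among the singular points: 11/9.
At the order-1 pole 11/9 set g(α) = (α - (11/9))*f(α) = -19*α**2/14 + 23*α/37 - 16/7.
Simple pole: residue = g(a) at a = 11/9, which is -149089/41958.


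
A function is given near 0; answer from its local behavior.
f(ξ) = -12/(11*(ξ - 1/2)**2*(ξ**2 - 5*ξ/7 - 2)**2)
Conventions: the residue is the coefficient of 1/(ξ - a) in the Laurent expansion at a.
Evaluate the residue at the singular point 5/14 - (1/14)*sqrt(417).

The factor ξ**2 - 5*ξ/7 - 2 splits as (ξ - a)(ξ - a') with a = 5/14 - (1/14)*sqrt(417), a' = 5/14 + (1/14)*sqrt(417). At the order-2 pole a set g(ξ) = (ξ - a)^2*f(ξ) = [-12/(11*(ξ - 1/2)**2)] / (ξ - a')^2.
Order-2 pole: residue = g'(a); g'(5/14 - (1/14)*sqrt(417)) = 75264/2259169 - (833641312/130948212747)*sqrt(417), so the residue is 75264/2259169 - (833641312/130948212747)*sqrt(417).

The residue is 75264/2259169 - (833641312/130948212747)*sqrt(417).


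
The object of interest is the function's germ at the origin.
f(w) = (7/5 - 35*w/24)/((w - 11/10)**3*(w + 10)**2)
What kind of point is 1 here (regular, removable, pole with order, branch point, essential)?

The point is a regular point.

Denominator factors: w - 11/10 = -1/10 at w = 1; w + 10 = 11 at w = 1 — none vanishes.
So the germ continues analytically to 1.


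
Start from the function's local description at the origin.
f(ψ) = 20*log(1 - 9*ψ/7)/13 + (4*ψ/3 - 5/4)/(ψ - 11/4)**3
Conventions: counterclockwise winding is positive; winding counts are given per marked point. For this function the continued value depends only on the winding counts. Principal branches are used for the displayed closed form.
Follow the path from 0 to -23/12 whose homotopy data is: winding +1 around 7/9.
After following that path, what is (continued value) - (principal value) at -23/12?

Continued minus principal equals (40/13)*pi*i.

The rational part is single-valued and drops out of the difference; each branch term changes only by its own monodromy.
(20/13)*log(1 - ψ/(7/9)): each positive loop around 7/9 adds 2*pi*i to the log, so winding +1 contributes (20/13)*(1)*2*pi*i = (40/13)*pi*i.
Summing the contributions at ψ = -23/12 gives (40/13)*pi*i.


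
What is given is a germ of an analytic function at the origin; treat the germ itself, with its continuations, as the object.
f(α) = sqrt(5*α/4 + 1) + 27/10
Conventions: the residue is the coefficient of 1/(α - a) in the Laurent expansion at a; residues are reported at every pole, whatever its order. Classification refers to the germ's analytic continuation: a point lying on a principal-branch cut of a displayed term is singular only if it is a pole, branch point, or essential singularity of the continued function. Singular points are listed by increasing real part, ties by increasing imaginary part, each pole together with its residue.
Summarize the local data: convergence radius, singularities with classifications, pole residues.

Branch term (1)*sqrt(1 - α/(-4/5)): its argument vanishes at α = -4/5, a square-root branch point, modulus 4/5.
The radius of convergence is the smallest modulus among the singular points: 4/5.

Radius of convergence at 0: 4/5.
At -4/5: an algebraic (square-root) branch point.


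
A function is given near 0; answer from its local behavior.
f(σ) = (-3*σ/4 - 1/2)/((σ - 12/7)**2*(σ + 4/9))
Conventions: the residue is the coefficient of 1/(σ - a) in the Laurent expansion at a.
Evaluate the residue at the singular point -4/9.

At the order-1 pole -4/9 set g(σ) = (σ - (-4/9))*f(σ) = (-3*σ/4 - 1/2)/(σ - 12/7)**2.
Simple pole: residue = g(a) at a = -4/9, which is -1323/36992.

The residue is -1323/36992.


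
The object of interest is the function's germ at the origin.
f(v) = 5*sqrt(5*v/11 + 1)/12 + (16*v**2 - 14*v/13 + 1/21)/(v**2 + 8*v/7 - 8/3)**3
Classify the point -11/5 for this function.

The term (5/12)*sqrt(1 - v/(-11/5)) has argument 1 - -11/5/(-11/5) = 0 at -11/5: a square-root (algebraic, two-sheeted) branch point; the remaining terms are analytic or single-valued there.

The point is an algebraic (square-root) branch point.


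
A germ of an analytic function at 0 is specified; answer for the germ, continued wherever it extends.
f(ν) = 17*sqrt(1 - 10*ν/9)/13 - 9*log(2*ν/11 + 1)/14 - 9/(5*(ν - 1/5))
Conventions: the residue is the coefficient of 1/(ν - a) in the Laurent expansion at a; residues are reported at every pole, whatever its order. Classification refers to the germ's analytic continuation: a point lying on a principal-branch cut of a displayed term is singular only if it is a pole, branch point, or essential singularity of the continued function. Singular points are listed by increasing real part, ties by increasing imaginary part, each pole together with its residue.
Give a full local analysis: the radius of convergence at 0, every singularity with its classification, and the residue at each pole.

Denominator factor (ν - 1/5): pole of order 1 at 1/5, modulus 1/5.
Branch term (17/13)*sqrt(1 - ν/(9/10)): its argument vanishes at ν = 9/10, a square-root branch point, modulus 9/10.
Branch term (-9/14)*log(1 - ν/(-11/2)): its argument vanishes at ν = -11/2, a logarithmic branch point, modulus 11/2.
The radius of convergence is the smallest modulus among the singular points: 1/5.
The branch terms are analytic at 1/5 and contribute nothing to the residue; only the rational part matters.
At the order-1 pole 1/5 set g(ν) = (ν - (1/5))*(rational part) = -9/5.
Simple pole: residue = g(a) at a = 1/5, which is -9/5.
List the singular points by increasing real part (a conjugate pair: the negative imaginary part first).

Radius of convergence at 0: 1/5.
At -11/2: a logarithmic branch point.
At 1/5: a pole of order 1; residue -9/5.
At 9/10: an algebraic (square-root) branch point.


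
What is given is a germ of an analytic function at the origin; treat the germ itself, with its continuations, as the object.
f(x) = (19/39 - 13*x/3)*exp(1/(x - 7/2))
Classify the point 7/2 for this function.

The exponent 1/(x - (7/2)) has a pole at 7/2, so exp(1/(x - (7/2))) takes every nonzero value near it: an essential singularity (not a pole of any order).

The point is an essential singularity.


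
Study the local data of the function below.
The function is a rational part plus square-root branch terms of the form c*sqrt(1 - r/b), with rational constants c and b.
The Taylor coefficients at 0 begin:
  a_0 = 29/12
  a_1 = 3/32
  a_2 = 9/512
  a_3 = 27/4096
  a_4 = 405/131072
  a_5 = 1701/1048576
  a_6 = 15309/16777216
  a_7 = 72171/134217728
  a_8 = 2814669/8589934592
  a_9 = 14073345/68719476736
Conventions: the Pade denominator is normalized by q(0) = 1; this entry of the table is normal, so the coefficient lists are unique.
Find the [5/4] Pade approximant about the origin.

Taylor coefficients needed (read off): a_0 = 29/12, a_1 = 3/32, a_2 = 9/512, a_3 = 27/4096, a_4 = 405/131072, a_5 = 1701/1048576, a_6 = 15309/16777216, a_7 = 72171/134217728, a_8 = 2814669/8589934592, a_9 = 14073345/68719476736.
Write the denominator as Q(r) = 1 + q1*r + q2*r^2 + q3*r^3 + q4*r^4. Requiring Q*f - P = O(r^10) with deg P <= 5 kills the coefficients of r^6..r^9 in Q*f:
  r^6: a_6 + q1*a_5 + q2*a_4 + q3*a_3 + q4*a_2 = 0, i.e. 15309/16777216 + (1701/1048576)*q1 + (405/131072)*q2 + (27/4096)*q3 + (9/512)*q4 = 0.
  r^7: a_7 + q1*a_6 + q2*a_5 + q3*a_4 + q4*a_3 = 0, i.e. 72171/134217728 + (15309/16777216)*q1 + (1701/1048576)*q2 + (405/131072)*q3 + (27/4096)*q4 = 0.
  r^8: a_8 + q1*a_7 + q2*a_6 + q3*a_5 + q4*a_4 = 0, i.e. 2814669/8589934592 + (72171/134217728)*q1 + (15309/16777216)*q2 + (1701/1048576)*q3 + (405/131072)*q4 = 0.
  r^9: a_9 + q1*a_8 + q2*a_7 + q3*a_6 + q4*a_5 = 0, i.e. 14073345/68719476736 + (2814669/8589934592)*q1 + (72171/134217728)*q2 + (15309/16777216)*q3 + (1701/1048576)*q4 = 0.
Solving this linear system: q1 = -3/2, q2 = 189/256, q3 = -135/1024, q4 = 405/65536.
The numerator is Q*f truncated at degree 5: P0 = a_0 = 29/12; P1 = a_1 + q1*a_0 = -113/32; P2 = a_2 + q1*a_1 + q2*a_0 = 1701/1024; P3 = a_3 + q1*a_2 + q2*a_1 + q3*a_0 = -2205/8192; P4 = a_4 + q1*a_3 + q2*a_2 + q3*a_1 + q4*a_0 = 2295/262144; P5 = a_5 + q1*a_4 + q2*a_3 + q3*a_2 + q4*a_1 = 243/2097152.

The Pade approximant has numerator coefficients [29/12, -113/32, 1701/1024, -2205/8192, 2295/262144, 243/2097152]; denominator coefficients [1, -3/2, 189/256, -135/1024, 405/65536].


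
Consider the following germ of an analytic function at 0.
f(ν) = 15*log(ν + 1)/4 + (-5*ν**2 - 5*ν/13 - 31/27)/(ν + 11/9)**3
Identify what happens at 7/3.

The point is a regular point.

Denominator factors: ν + 11/9 = 32/9 at ν = 7/3 — none vanishes.
Branch term log(1 - ν/(-1)): argument at 7/3 is 10/3, nonzero, so 7/3 is not its branch point (a point on a principal cut is still regular for the continued germ).
So the germ continues analytically to 7/3.


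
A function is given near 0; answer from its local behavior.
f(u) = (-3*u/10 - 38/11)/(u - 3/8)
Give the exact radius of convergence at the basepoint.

Denominator factor (u - 3/8): pole of order 1 at 3/8, modulus 3/8.
The radius of convergence is the smallest modulus among the singular points: 3/8.

The radius of convergence is 3/8.


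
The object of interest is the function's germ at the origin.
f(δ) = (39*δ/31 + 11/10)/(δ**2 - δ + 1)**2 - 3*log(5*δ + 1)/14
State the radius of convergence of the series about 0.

Denominator factor (δ**2 - δ + 1)^2: discriminant -3, complex-conjugate roots (1/2) + ((1/2)*sqrt(3))*i and (1/2) - ((1/2)*sqrt(3))*i; poles of order 2, moduli 1 and 1.
Branch term (-3/14)*log(1 - δ/(-1/5)): its argument vanishes at δ = -1/5, a logarithmic branch point, modulus 1/5.
The radius of convergence is the smallest modulus among the singular points: 1/5.

The radius of convergence is 1/5.


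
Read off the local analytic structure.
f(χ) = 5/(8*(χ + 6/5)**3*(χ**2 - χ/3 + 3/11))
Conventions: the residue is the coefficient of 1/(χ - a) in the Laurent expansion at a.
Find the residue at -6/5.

At the order-3 pole -6/5 set g(χ) = (χ - (-6/5))^3*f(χ) = 5/(8*(χ**2 - χ/3 + 3/11)).
Order-3 pole: residue = g''(a)/2; g''(-6/5) = 2507346875/3530212938, so the residue is 2507346875/7060425876.

The residue is 2507346875/7060425876.


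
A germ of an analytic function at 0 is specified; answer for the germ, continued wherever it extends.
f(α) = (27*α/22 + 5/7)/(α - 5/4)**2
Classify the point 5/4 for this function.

The point is a pole of order 2.

The denominator factor α - 5/4 vanishes at 5/4 and appears to the power 2; the numerator there equals 1385/616, nonzero, and no other factor vanishes.
Hence a pole whose order is the multiplicity, 2.


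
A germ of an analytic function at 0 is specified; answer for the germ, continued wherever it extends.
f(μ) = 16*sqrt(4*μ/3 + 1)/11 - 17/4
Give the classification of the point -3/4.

The term (16/11)*sqrt(1 - μ/(-3/4)) has argument 1 - -3/4/(-3/4) = 0 at -3/4: a square-root (algebraic, two-sheeted) branch point; the remaining terms are analytic or single-valued there.

The point is an algebraic (square-root) branch point.


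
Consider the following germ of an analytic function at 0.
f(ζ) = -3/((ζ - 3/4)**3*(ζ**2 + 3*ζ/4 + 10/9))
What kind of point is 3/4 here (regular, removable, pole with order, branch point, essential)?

The denominator factor ζ - 3/4 vanishes at 3/4 and appears to the power 3; the numerator there equals -3, nonzero, and no other factor vanishes.
Hence a pole whose order is the multiplicity, 3.

The point is a pole of order 3.


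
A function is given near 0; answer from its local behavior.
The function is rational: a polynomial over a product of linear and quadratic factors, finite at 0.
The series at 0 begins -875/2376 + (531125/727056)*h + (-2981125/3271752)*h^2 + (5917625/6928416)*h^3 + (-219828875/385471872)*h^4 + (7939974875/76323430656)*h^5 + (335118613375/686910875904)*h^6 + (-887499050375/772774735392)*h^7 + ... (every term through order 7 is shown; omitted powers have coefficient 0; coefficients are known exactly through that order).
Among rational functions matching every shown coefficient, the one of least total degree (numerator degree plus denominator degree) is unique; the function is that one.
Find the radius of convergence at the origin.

No rational of total degree below 5 reproduces all 8 coefficients; solving the [1/4] Pade equations on them gives f(h) = (-18*h/17 - 9/11)/((h + 6/5)**3*(h + 9/7)), whose expansion matches every shown term.
Denominator factor (h + 6/5)^3: pole of order 3 at -6/5, modulus 6/5.
Denominator factor (h + 9/7): pole of order 1 at -9/7, modulus 9/7.
The radius of convergence is the smallest modulus among the singular points: 6/5.

The radius of convergence is 6/5.
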